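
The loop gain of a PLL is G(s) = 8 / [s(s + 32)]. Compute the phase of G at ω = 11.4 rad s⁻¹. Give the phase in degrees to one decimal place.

-109.6°

∠(j11.4 + 32) = arctan(11.4/32) = 19.61°
∠(j11.4) = 90.00°
∠G(j11.4) = − (19.61° + 90.00°) = -109.61°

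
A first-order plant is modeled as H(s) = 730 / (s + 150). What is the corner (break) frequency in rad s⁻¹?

The single real pole at s = −150 gives a corner at ω = 150 rad s⁻¹.

150 rad s⁻¹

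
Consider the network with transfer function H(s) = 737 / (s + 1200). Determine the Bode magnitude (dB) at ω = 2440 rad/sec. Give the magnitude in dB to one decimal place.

-11.3 dB

|j2440 + 1200| = √(2440² + 1200²) = 2719
|H(j2440)| = 737 / 2719 = 0.27104
20 log₁₀(0.27104) = -11.34 dB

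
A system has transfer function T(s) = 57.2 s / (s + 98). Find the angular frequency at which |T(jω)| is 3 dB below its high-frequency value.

98 rad/s

For a single-pole high-pass, the −3 dB point is at the pole: ω = 98 rad/s.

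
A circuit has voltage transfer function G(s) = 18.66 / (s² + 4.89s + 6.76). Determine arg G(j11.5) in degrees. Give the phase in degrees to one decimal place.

-155.9°

∠[(j11.5)² + 4.89(j11.5) + 6.76] = ∠[-125.49 + j56.235] = 155.86°
∠G(j11.5) = −155.86° = -155.86°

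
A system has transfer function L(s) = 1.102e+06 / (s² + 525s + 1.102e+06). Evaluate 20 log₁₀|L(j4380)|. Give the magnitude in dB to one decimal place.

-24.4 dB

|(j4380)² + 525(j4380) + 1.102e+06| = |-1.8082e+07 + j2.2995e+06| = 1.823e+07
|L(j4380)| = 1.102e+06 / 1.823e+07 = 0.060456
20 log₁₀(0.060456) = -24.37 dB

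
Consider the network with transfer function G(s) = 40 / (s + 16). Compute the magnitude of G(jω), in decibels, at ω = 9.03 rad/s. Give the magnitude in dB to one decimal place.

6.8 dB

|j9.03 + 16| = √(9.03² + 16²) = 18.37
|G(j9.03)| = 40 / 18.37 = 2.1772
20 log₁₀(2.1772) = 6.76 dB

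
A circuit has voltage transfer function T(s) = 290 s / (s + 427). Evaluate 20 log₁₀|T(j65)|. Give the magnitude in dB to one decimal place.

|j65| = 65
|j65 + 427| = √(65² + 427²) = 431.9
|T(j65)| = 290 × 65 / 431.9 = 43.642
20 log₁₀(43.642) = 32.80 dB

32.8 dB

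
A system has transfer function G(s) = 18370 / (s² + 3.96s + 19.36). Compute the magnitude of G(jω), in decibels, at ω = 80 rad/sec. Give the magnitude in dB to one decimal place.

9.2 dB

|(j80)² + 3.96(j80) + 19.36| = |-6380.6 + j316.8| = 6388
|G(j80)| = 18370 / 6388 = 2.8755
20 log₁₀(2.8755) = 9.17 dB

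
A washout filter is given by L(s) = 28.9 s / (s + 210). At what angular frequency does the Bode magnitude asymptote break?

210 rad/s

The single real pole at s = −210 gives a corner at ω = 210 rad/s.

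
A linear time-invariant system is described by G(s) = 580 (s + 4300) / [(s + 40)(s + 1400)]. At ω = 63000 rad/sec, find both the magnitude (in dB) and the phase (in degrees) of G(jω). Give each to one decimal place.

|j63000 + 4300| = √(63000² + 4300²) = 6.315e+04
|j63000 + 40| = √(63000² + 40²) = 6.3e+04
|j63000 + 1400| = √(63000² + 1400²) = 6.302e+04
|G(j63000)| = 580 × 6.315e+04 / (6.3e+04 × 6.302e+04) = 0.0092255
20 log₁₀(0.0092255) = -40.70 dB
∠(j63000 + 4300) = arctan(63000/4300) = 86.10°
∠(j63000 + 40) = arctan(63000/40) = 89.96°
∠(j63000 + 1400) = arctan(63000/1400) = 88.73°
∠G(j63000) = 86.10° − (89.96° + 88.73°) = -92.60°

|G| = -40.7 dB, ∠G = -92.6°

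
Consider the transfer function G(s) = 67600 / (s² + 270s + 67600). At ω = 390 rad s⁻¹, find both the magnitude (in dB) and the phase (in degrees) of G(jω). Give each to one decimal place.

|(j390)² + 270(j390) + 67600| = |-84500 + j1.053e+05| = 1.35e+05
|G(j390)| = 67600 / 1.35e+05 = 0.50069
20 log₁₀(0.50069) = -6.01 dB
∠[(j390)² + 270(j390) + 67600] = ∠[-84500 + j1.053e+05] = 128.75°
∠G(j390) = −128.75° = -128.75°

|G| = -6.0 dB, ∠G = -128.7°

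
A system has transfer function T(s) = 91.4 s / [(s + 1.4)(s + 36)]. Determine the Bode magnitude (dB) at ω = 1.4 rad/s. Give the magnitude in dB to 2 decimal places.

5.08 dB

|j1.4| = 1.4
|j1.4 + 1.4| = √(1.4² + 1.4²) = 1.98
|j1.4 + 36| = √(1.4² + 36²) = 36.03
|T(j1.4)| = 91.4 × 1.4 / (1.98 × 36.03) = 1.7939
20 log₁₀(1.7939) = 5.076 dB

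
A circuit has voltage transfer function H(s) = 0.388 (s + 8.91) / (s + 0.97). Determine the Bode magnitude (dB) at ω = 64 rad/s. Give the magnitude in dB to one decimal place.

|j64 + 8.91| = √(64² + 8.91²) = 64.62
|j64 + 0.97| = √(64² + 0.97²) = 64.01
|H(j64)| = 0.388 × 64.62 / 64.01 = 0.3917
20 log₁₀(0.3917) = -8.14 dB

-8.1 dB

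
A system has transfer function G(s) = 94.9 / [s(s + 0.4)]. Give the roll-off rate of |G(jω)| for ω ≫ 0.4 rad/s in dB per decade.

-40 dB/decade

With 0 zeros and 2 poles, the high-frequency asymptotic slope is 20 × (0 − 2) = -40 dB/decade.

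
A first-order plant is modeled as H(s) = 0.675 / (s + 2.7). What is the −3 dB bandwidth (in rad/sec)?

For a single-pole low-pass, the −3 dB point is at the pole: ω = 2.7 rad/sec.

2.7 rad/sec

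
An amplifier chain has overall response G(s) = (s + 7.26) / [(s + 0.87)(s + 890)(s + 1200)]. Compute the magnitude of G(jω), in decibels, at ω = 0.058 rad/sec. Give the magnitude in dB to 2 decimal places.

|j0.058 + 7.26| = √(0.058² + 7.26²) = 7.26
|j0.058 + 0.87| = √(0.058² + 0.87²) = 0.8719
|j0.058 + 890| = √(0.058² + 890²) = 890
|j0.058 + 1200| = √(0.058² + 1200²) = 1200
|G(j0.058)| = 1 × 7.26 / (0.8719 × 890 × 1200) = 7.7965e-06
20 log₁₀(7.7965e-06) = -102.162 dB

-102.16 dB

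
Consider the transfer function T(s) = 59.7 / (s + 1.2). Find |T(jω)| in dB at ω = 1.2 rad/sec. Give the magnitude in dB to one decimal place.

|j1.2 + 1.2| = √(1.2² + 1.2²) = 1.697
|T(j1.2)| = 59.7 / 1.697 = 35.179
20 log₁₀(35.179) = 30.93 dB

30.9 dB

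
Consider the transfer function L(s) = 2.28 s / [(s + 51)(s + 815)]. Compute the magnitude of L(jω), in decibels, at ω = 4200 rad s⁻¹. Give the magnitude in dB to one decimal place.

-65.5 dB

|j4200| = 4200
|j4200 + 51| = √(4200² + 51²) = 4200
|j4200 + 815| = √(4200² + 815²) = 4278
|L(j4200)| = 2.28 × 4200 / (4200 × 4278) = 0.00053288
20 log₁₀(0.00053288) = -65.47 dB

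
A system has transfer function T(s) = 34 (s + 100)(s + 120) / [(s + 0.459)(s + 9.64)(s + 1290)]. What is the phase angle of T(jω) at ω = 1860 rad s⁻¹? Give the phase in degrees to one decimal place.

∠(j1860 + 100) = arctan(1860/100) = 86.92°
∠(j1860 + 120) = arctan(1860/120) = 86.31°
∠(j1860 + 0.459) = arctan(1860/0.459) = 89.99°
∠(j1860 + 9.64) = arctan(1860/9.64) = 89.70°
∠(j1860 + 1290) = arctan(1860/1290) = 55.26°
∠T(j1860) = 86.92° + 86.31° − (89.99° + 89.70° + 55.26°) = -61.71°

-61.7 deg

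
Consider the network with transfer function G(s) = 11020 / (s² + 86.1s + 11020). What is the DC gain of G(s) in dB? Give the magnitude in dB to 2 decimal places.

G(0) = 11020 / 11020 = 1
20 log₁₀(1) = 0.000 dB

0.00 dB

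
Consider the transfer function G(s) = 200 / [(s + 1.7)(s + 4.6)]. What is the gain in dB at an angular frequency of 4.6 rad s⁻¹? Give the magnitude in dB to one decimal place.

|j4.6 + 1.7| = √(4.6² + 1.7²) = 4.904
|j4.6 + 4.6| = √(4.6² + 4.6²) = 6.505
|G(j4.6)| = 200 / (4.904 × 6.505) = 6.269
20 log₁₀(6.269) = 15.94 dB

15.9 dB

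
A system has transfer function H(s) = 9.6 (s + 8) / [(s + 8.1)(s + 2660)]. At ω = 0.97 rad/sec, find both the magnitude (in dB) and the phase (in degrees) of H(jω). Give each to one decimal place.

|H| = -49.0 dB, ∠H = 0.1°

|j0.97 + 8| = √(0.97² + 8²) = 8.059
|j0.97 + 8.1| = √(0.97² + 8.1²) = 8.158
|j0.97 + 2660| = √(0.97² + 2660²) = 2660
|H(j0.97)| = 9.6 × 8.059 / (8.158 × 2660) = 0.0035651
20 log₁₀(0.0035651) = -48.96 dB
∠(j0.97 + 8) = arctan(0.97/8) = 6.91°
∠(j0.97 + 8.1) = arctan(0.97/8.1) = 6.83°
∠(j0.97 + 2660) = arctan(0.97/2660) = 0.02°
∠H(j0.97) = 6.91° − (6.83° + 0.02°) = 0.06°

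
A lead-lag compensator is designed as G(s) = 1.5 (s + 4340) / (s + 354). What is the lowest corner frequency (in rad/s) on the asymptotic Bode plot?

Break frequencies occur at each pole and zero magnitude: 354 rad/s, 4340 rad/s.
The lowest is 354 rad/s.

354 rad/s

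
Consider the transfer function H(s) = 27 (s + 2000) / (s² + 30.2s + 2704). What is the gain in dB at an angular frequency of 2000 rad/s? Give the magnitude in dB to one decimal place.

-34.4 dB

|j2000 + 2000| = √(2000² + 2000²) = 2828
|(j2000)² + 30.2(j2000) + 2704| = |-3.9973e+06 + j60400| = 3.998e+06
|H(j2000)| = 27 × 2828 / 3.998e+06 = 0.019103
20 log₁₀(0.019103) = -34.38 dB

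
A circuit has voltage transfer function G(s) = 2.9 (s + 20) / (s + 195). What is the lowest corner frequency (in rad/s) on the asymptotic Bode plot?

Break frequencies occur at each pole and zero magnitude: 20 rad/s, 195 rad/s.
The lowest is 20 rad/s.

20 rad/s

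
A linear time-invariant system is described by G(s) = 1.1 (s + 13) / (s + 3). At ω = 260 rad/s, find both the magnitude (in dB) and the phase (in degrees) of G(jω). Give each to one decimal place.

|G| = 0.8 dB, ∠G = -2.2°

|j260 + 13| = √(260² + 13²) = 260.3
|j260 + 3| = √(260² + 3²) = 260
|G(j260)| = 1.1 × 260.3 / 260 = 1.1013
20 log₁₀(1.1013) = 0.84 dB
∠(j260 + 13) = arctan(260/13) = 87.14°
∠(j260 + 3) = arctan(260/3) = 89.34°
∠G(j260) = 87.14° − 89.34° = -2.20°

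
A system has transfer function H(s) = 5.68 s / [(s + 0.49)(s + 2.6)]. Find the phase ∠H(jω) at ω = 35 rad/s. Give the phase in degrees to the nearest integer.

-85°

∠(j35) = 90.00°
∠(j35 + 0.49) = arctan(35/0.49) = 89.20°
∠(j35 + 2.6) = arctan(35/2.6) = 85.75°
∠H(j35) = 90.00° − (89.20° + 85.75°) = -84.95°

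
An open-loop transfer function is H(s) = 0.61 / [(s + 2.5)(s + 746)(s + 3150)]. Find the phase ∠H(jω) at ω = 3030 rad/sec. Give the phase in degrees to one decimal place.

∠(j3030 + 2.5) = arctan(3030/2.5) = 89.95°
∠(j3030 + 746) = arctan(3030/746) = 76.17°
∠(j3030 + 3150) = arctan(3030/3150) = 43.89°
∠H(j3030) = − (89.95° + 76.17° + 43.89°) = -210.01°

-210.0 deg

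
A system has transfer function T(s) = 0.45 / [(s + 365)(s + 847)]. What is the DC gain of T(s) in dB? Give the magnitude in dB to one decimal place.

-116.7 dB

T(0) = 0.45 / (365 × 847) = 1.4556e-06
20 log₁₀(1.4556e-06) = -116.74 dB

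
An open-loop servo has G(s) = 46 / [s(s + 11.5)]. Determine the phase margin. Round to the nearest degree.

72°

Gain crossover: |G(jω)| = 1 at ω ≈ 3.8 rad/s.
∠G(j3.8) = −90° − arctan(3.8/11.5) ≈ -108.28°
PM = 180° + (-108.28°) = 71.72°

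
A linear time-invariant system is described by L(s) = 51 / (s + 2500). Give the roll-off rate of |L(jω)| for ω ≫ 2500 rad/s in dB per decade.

-20 dB/decade

With 0 zeros and 1 pole, the high-frequency asymptotic slope is 20 × (0 − 1) = -20 dB/decade.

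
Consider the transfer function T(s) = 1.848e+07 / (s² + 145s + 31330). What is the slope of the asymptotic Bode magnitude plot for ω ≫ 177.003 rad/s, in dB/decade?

-40 dB/decade

With 0 zeros and 2 poles, the high-frequency asymptotic slope is 20 × (0 − 2) = -40 dB/decade.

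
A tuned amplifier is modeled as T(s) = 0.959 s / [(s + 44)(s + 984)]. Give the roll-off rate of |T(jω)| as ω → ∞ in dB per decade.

-20 dB/decade

With 1 zero and 2 poles, the high-frequency asymptotic slope is 20 × (1 − 2) = -20 dB/decade.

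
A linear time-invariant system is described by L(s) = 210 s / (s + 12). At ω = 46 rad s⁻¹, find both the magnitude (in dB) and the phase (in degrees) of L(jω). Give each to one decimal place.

|L| = 46.2 dB, ∠L = 14.6 deg

|j46| = 46
|j46 + 12| = √(46² + 12²) = 47.54
|L(j46)| = 210 × 46 / 47.54 = 203.2
20 log₁₀(203.2) = 46.16 dB
∠(j46) = 90.00°
∠(j46 + 12) = arctan(46/12) = 75.38°
∠L(j46) = 90.00° − 75.38° = 14.62°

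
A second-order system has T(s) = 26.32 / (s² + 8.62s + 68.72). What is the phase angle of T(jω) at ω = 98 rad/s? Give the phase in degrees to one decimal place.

∠[(j98)² + 8.62(j98) + 68.72] = ∠[-9535.3 + j844.76] = 174.94°
∠T(j98) = −174.94° = -174.94°

-174.9°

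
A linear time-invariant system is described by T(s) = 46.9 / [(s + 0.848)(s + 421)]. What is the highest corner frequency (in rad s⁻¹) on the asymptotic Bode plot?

421 rad s⁻¹

Break frequencies occur at each pole and zero magnitude: 0.848 rad s⁻¹, 421 rad s⁻¹.
The highest is 421 rad s⁻¹.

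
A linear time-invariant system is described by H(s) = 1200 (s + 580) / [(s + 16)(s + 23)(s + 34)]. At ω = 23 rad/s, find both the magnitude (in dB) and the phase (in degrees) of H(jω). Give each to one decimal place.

|j23 + 580| = √(23² + 580²) = 580.5
|j23 + 16| = √(23² + 16²) = 28.02
|j23 + 23| = √(23² + 23²) = 32.53
|j23 + 34| = √(23² + 34²) = 41.05
|H(j23)| = 1200 × 580.5 / (28.02 × 32.53 × 41.05) = 18.62
20 log₁₀(18.62) = 25.40 dB
∠(j23 + 580) = arctan(23/580) = 2.27°
∠(j23 + 16) = arctan(23/16) = 55.18°
∠(j23 + 23) = arctan(23/23) = 45.00°
∠(j23 + 34) = arctan(23/34) = 34.08°
∠H(j23) = 2.27° − (55.18° + 45.00° + 34.08°) = -131.98°

|H| = 25.4 dB, ∠H = -132.0 deg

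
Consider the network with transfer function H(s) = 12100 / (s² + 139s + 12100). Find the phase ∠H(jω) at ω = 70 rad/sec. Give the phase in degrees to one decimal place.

-53.5°

∠[(j70)² + 139(j70) + 12100] = ∠[7200 + j9730] = 53.50°
∠H(j70) = −53.50° = -53.50°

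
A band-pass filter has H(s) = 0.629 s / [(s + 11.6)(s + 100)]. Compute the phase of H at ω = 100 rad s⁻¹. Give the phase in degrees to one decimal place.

-38.4°

∠(j100) = 90.00°
∠(j100 + 11.6) = arctan(100/11.6) = 83.38°
∠(j100 + 100) = arctan(100/100) = 45.00°
∠H(j100) = 90.00° − (83.38° + 45.00°) = -38.38°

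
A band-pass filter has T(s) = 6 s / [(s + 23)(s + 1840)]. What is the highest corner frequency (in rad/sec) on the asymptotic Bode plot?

1840 rad/sec

Break frequencies occur at each pole and zero magnitude: 23 rad/sec, 1840 rad/sec.
The highest is 1840 rad/sec.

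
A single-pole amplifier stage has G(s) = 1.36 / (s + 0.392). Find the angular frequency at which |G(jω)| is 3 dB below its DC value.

0.392 rad/s

For a single-pole low-pass, the −3 dB point is at the pole: ω = 0.392 rad/s.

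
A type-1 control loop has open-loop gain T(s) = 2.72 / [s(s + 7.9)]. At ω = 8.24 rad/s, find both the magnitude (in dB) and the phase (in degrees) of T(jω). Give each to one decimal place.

|T| = -30.8 dB, ∠T = -136.2 deg

|j8.24 + 7.9| = √(8.24² + 7.9²) = 11.42
|j8.24| = 8.24
|T(j8.24)| = 2.72 / (11.42 × 8.24) = 0.028917
20 log₁₀(0.028917) = -30.78 dB
∠(j8.24 + 7.9) = arctan(8.24/7.9) = 46.21°
∠(j8.24) = 90.00°
∠T(j8.24) = − (46.21° + 90.00°) = -136.21°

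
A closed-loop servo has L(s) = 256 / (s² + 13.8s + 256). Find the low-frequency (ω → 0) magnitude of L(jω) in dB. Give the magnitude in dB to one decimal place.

0.0 dB

L(0) = 256 / 256 = 1
20 log₁₀(1) = 0.00 dB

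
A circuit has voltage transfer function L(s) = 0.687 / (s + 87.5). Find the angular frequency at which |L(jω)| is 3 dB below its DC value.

For a single-pole low-pass, the −3 dB point is at the pole: ω = 87.5 rad s⁻¹.

87.5 rad s⁻¹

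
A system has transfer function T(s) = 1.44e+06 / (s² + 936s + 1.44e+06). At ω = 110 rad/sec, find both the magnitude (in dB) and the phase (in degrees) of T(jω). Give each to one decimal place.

|(j110)² + 936(j110) + 1.44e+06| = |1.4279e+06 + j1.0296e+05| = 1.432e+06
|T(j110)| = 1.44e+06 / 1.432e+06 = 1.0059
20 log₁₀(1.0059) = 0.05 dB
∠[(j110)² + 936(j110) + 1.44e+06] = ∠[1.4279e+06 + j1.0296e+05] = 4.12°
∠T(j110) = −4.12° = -4.12°

|T| = 0.1 dB, ∠T = -4.1 deg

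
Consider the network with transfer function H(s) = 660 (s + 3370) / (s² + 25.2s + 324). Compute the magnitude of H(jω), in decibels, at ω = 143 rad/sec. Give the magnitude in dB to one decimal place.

|j143 + 3370| = √(143² + 3370²) = 3373
|(j143)² + 25.2(j143) + 324| = |-20125 + j3603.6| = 2.045e+04
|H(j143)| = 660 × 3373 / 2.045e+04 = 108.89
20 log₁₀(108.89) = 40.74 dB

40.7 dB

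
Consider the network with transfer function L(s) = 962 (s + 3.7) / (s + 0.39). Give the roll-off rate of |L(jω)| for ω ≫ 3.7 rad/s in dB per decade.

0 dB/decade

With 1 zero and 1 pole, the high-frequency asymptotic slope is 20 × (1 − 1) = 0 dB/decade.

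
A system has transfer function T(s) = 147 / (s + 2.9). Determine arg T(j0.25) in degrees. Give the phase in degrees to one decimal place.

∠(j0.25 + 2.9) = arctan(0.25/2.9) = 4.93°
∠T(j0.25) = −4.93° = -4.93°

-4.9°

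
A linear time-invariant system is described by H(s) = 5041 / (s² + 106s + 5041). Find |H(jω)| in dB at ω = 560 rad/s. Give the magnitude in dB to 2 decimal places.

-35.89 dB

|(j560)² + 106(j560) + 5041| = |-3.0856e+05 + j59360| = 3.142e+05
|H(j560)| = 5041 / 3.142e+05 = 0.016043
20 log₁₀(0.016043) = -35.894 dB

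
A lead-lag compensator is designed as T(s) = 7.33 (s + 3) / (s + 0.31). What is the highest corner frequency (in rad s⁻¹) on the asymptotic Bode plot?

3 rad s⁻¹

Break frequencies occur at each pole and zero magnitude: 0.31 rad s⁻¹, 3 rad s⁻¹.
The highest is 3 rad s⁻¹.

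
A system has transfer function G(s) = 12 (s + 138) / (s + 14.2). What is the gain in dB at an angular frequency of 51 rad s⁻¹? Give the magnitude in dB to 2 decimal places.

|j51 + 138| = √(51² + 138²) = 147.1
|j51 + 14.2| = √(51² + 14.2²) = 52.94
|G(j51)| = 12 × 147.1 / 52.94 = 33.349
20 log₁₀(33.349) = 30.462 dB

30.46 dB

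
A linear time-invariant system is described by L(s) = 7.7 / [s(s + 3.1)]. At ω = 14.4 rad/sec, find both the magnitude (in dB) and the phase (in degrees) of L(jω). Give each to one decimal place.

|j14.4 + 3.1| = √(14.4² + 3.1²) = 14.73
|j14.4| = 14.4
|L(j14.4)| = 7.7 / (14.73 × 14.4) = 0.036302
20 log₁₀(0.036302) = -28.80 dB
∠(j14.4 + 3.1) = arctan(14.4/3.1) = 77.85°
∠(j14.4) = 90.00°
∠L(j14.4) = − (77.85° + 90.00°) = -167.85°

|L| = -28.8 dB, ∠L = -167.9 deg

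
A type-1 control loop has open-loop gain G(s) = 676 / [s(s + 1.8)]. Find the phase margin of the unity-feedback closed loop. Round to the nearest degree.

4 deg

Gain crossover: |G(jω)| = 1 at ω ≈ 26 rad/sec.
∠G(j26) = −90° − arctan(26/1.8) ≈ -176.03°
PM = 180° + (-176.03°) = 3.97°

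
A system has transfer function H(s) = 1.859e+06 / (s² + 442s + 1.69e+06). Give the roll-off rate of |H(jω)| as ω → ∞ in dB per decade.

-40 dB/decade

With 0 zeros and 2 poles, the high-frequency asymptotic slope is 20 × (0 − 2) = -40 dB/decade.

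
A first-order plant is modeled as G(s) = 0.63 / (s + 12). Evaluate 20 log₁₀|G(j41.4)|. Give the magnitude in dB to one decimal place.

-36.7 dB

|j41.4 + 12| = √(41.4² + 12²) = 43.1
|G(j41.4)| = 0.63 / 43.1 = 0.014616
20 log₁₀(0.014616) = -36.70 dB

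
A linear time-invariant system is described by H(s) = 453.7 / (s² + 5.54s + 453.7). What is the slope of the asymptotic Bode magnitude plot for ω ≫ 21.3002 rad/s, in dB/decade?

-40 dB/decade

With 0 zeros and 2 poles, the high-frequency asymptotic slope is 20 × (0 − 2) = -40 dB/decade.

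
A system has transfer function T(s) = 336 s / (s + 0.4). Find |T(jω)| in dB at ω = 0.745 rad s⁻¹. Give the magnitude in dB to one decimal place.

49.4 dB

|j0.745| = 0.745
|j0.745 + 0.4| = √(0.745² + 0.4²) = 0.8456
|T(j0.745)| = 336 × 0.745 / 0.8456 = 296.03
20 log₁₀(296.03) = 49.43 dB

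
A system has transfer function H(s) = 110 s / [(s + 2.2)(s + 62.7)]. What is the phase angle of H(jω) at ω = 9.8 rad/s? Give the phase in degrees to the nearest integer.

4°

∠(j9.8) = 90.00°
∠(j9.8 + 2.2) = arctan(9.8/2.2) = 77.35°
∠(j9.8 + 62.7) = arctan(9.8/62.7) = 8.88°
∠H(j9.8) = 90.00° − (77.35° + 8.88°) = 3.77°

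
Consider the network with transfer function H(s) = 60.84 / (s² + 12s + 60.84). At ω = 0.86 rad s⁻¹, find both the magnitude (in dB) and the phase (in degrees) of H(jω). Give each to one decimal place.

|(j0.86)² + 12(j0.86) + 60.84| = |60.1 + j10.32| = 60.98
|H(j0.86)| = 60.84 / 60.98 = 0.9977
20 log₁₀(0.9977) = -0.02 dB
∠[(j0.86)² + 12(j0.86) + 60.84] = ∠[60.1 + j10.32] = 9.74°
∠H(j0.86) = −9.74° = -9.74°

|H| = -0.0 dB, ∠H = -9.7°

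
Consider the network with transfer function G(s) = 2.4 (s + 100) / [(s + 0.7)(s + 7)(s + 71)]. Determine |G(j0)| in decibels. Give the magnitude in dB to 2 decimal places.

G(0) = 2.4 × 100 / (0.7 × 7 × 71) = 0.68985
20 log₁₀(0.68985) = -3.225 dB

-3.22 dB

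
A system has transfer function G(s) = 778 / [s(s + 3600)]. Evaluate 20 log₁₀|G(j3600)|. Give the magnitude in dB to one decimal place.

|j3600 + 3600| = √(3600² + 3600²) = 5091
|j3600| = 3600
|G(j3600)| = 778 / (5091 × 3600) = 4.2448e-05
20 log₁₀(4.2448e-05) = -87.44 dB

-87.4 dB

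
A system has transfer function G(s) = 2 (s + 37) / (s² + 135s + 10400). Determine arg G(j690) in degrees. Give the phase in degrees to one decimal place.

∠(j690 + 37) = arctan(690/37) = 86.93°
∠[(j690)² + 135(j690) + 10400] = ∠[-4.657e+05 + j93150] = 168.69°
∠G(j690) = 86.93° − 168.69° = -81.76°

-81.8°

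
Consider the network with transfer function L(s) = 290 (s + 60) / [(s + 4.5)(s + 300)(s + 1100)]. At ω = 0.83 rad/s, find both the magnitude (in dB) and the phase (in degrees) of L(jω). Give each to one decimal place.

|L| = -38.8 dB, ∠L = -9.9°

|j0.83 + 60| = √(0.83² + 60²) = 60.01
|j0.83 + 4.5| = √(0.83² + 4.5²) = 4.576
|j0.83 + 300| = √(0.83² + 300²) = 300
|j0.83 + 1100| = √(0.83² + 1100²) = 1100
|L(j0.83)| = 290 × 60.01 / (4.576 × 300 × 1100) = 0.011524
20 log₁₀(0.011524) = -38.77 dB
∠(j0.83 + 60) = arctan(0.83/60) = 0.79°
∠(j0.83 + 4.5) = arctan(0.83/4.5) = 10.45°
∠(j0.83 + 300) = arctan(0.83/300) = 0.16°
∠(j0.83 + 1100) = arctan(0.83/1100) = 0.04°
∠L(j0.83) = 0.79° − (10.45° + 0.16° + 0.04°) = -9.86°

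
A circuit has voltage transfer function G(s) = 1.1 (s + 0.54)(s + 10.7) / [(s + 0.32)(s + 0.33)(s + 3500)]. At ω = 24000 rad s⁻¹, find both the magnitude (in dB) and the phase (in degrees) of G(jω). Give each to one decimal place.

|G| = -86.9 dB, ∠G = -81.7 deg

|j24000 + 0.54| = √(24000² + 0.54²) = 2.4e+04
|j24000 + 10.7| = √(24000² + 10.7²) = 2.4e+04
|j24000 + 0.32| = √(24000² + 0.32²) = 2.4e+04
|j24000 + 0.33| = √(24000² + 0.33²) = 2.4e+04
|j24000 + 3500| = √(24000² + 3500²) = 2.425e+04
|G(j24000)| = 1.1 × 2.4e+04 × 2.4e+04 / (2.4e+04 × 2.4e+04 × 2.425e+04) = 4.5354e-05
20 log₁₀(4.5354e-05) = -86.87 dB
∠(j24000 + 0.54) = arctan(24000/0.54) = 90.00°
∠(j24000 + 10.7) = arctan(24000/10.7) = 89.97°
∠(j24000 + 0.32) = arctan(24000/0.32) = 90.00°
∠(j24000 + 0.33) = arctan(24000/0.33) = 90.00°
∠(j24000 + 3500) = arctan(24000/3500) = 81.70°
∠G(j24000) = 90.00° + 89.97° − (90.00° + 90.00° + 81.70°) = -81.73°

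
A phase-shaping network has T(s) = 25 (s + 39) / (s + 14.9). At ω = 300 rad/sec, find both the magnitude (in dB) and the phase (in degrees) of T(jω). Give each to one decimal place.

|T| = 28.0 dB, ∠T = -4.6°

|j300 + 39| = √(300² + 39²) = 302.5
|j300 + 14.9| = √(300² + 14.9²) = 300.4
|T(j300)| = 25 × 302.5 / 300.4 = 25.179
20 log₁₀(25.179) = 28.02 dB
∠(j300 + 39) = arctan(300/39) = 82.59°
∠(j300 + 14.9) = arctan(300/14.9) = 87.16°
∠T(j300) = 82.59° − 87.16° = -4.56°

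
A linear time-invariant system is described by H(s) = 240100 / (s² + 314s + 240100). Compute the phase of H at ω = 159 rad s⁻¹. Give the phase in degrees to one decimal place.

∠[(j159)² + 314(j159) + 240100] = ∠[2.1482e+05 + j49926] = 13.08°
∠H(j159) = −13.08° = -13.08°

-13.1°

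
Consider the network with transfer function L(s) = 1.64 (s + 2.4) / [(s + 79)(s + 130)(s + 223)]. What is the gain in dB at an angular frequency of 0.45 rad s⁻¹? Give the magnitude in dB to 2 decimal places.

|j0.45 + 2.4| = √(0.45² + 2.4²) = 2.442
|j0.45 + 79| = √(0.45² + 79²) = 79
|j0.45 + 130| = √(0.45² + 130²) = 130
|j0.45 + 223| = √(0.45² + 223²) = 223
|L(j0.45)| = 1.64 × 2.442 / (79 × 130 × 223) = 1.7485e-06
20 log₁₀(1.7485e-06) = -115.147 dB

-115.15 dB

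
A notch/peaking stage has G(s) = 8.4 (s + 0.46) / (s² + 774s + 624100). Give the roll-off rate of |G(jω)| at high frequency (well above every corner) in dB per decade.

With 1 zero and 2 poles, the high-frequency asymptotic slope is 20 × (1 − 2) = -20 dB/decade.

-20 dB/decade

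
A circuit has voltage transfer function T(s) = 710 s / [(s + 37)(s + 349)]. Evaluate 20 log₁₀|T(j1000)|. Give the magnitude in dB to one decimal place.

|j1000| = 1000
|j1000 + 37| = √(1000² + 37²) = 1001
|j1000 + 349| = √(1000² + 349²) = 1059
|T(j1000)| = 710 × 1000 / (1001 × 1059) = 0.66989
20 log₁₀(0.66989) = -3.48 dB

-3.5 dB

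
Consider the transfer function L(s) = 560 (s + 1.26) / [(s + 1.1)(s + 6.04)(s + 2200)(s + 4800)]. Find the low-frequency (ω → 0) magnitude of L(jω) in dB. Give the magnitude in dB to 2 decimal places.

-99.95 dB

L(0) = 560 × 1.26 / (1.1 × 6.04 × 2200 × 4800) = 1.0057e-05
20 log₁₀(1.0057e-05) = -99.951 dB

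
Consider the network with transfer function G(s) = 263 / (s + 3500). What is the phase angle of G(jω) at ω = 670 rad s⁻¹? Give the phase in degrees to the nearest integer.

∠(j670 + 3500) = arctan(670/3500) = 10.84°
∠G(j670) = −10.84° = -10.84°

-11°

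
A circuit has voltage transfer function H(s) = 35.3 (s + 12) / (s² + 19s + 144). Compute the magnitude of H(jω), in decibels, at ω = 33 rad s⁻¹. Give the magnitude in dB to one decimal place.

|j33 + 12| = √(33² + 12²) = 35.11
|(j33)² + 19(j33) + 144| = |-945 + j627| = 1134
|H(j33)| = 35.3 × 35.11 / 1134 = 1.093
20 log₁₀(1.093) = 0.77 dB

0.8 dB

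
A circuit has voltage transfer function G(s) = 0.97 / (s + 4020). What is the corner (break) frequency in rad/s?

The single real pole at s = −4020 gives a corner at ω = 4020 rad/s.

4020 rad/s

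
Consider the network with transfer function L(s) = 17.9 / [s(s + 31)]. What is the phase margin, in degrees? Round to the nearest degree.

89°

Gain crossover: |L(jω)| = 1 at ω ≈ 0.577 rad/s.
∠L(j0.577) = −90° − arctan(0.577/31) ≈ -91.07°
PM = 180° + (-91.07°) = 88.93°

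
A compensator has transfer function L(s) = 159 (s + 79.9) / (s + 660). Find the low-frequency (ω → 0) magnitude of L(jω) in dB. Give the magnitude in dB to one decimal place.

L(0) = 159 × 79.9 / 660 = 19.249
20 log₁₀(19.249) = 25.69 dB

25.7 dB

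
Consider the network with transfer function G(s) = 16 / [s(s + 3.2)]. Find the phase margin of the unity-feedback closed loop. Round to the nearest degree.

43 deg

Gain crossover: |G(jω)| = 1 at ω ≈ 3.42 rad/s.
∠G(j3.42) = −90° − arctan(3.42/3.2) ≈ -136.88°
PM = 180° + (-136.88°) = 43.12°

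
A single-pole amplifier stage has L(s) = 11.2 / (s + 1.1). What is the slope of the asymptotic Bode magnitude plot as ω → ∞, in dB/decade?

With 0 zeros and 1 pole, the high-frequency asymptotic slope is 20 × (0 − 1) = -20 dB/decade.

-20 dB/decade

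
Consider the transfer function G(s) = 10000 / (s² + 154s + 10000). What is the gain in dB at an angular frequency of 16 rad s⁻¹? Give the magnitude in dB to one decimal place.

|(j16)² + 154(j16) + 10000| = |9744 + j2464| = 1.005e+04
|G(j16)| = 10000 / 1.005e+04 = 0.99495
20 log₁₀(0.99495) = -0.04 dB

-0.0 dB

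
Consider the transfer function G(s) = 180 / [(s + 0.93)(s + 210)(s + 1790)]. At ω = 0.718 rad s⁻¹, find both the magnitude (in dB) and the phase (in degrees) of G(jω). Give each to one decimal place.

|j0.718 + 0.93| = √(0.718² + 0.93²) = 1.175
|j0.718 + 210| = √(0.718² + 210²) = 210
|j0.718 + 1790| = √(0.718² + 1790²) = 1790
|G(j0.718)| = 180 / (1.175 × 210 × 1790) = 0.00040756
20 log₁₀(0.00040756) = -67.80 dB
∠(j0.718 + 0.93) = arctan(0.718/0.93) = 37.67°
∠(j0.718 + 210) = arctan(0.718/210) = 0.20°
∠(j0.718 + 1790) = arctan(0.718/1790) = 0.02°
∠G(j0.718) = − (37.67° + 0.20° + 0.02°) = -37.89°

|G| = -67.8 dB, ∠G = -37.9°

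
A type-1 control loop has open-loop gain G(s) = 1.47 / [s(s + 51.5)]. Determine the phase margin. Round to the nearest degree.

90°

Gain crossover: |G(jω)| = 1 at ω ≈ 0.0285 rad s⁻¹.
∠G(j0.0285) = −90° − arctan(0.0285/51.5) ≈ -90.03°
PM = 180° + (-90.03°) = 89.97°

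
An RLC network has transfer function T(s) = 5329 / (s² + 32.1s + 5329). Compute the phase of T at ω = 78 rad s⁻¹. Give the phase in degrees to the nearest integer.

-107 deg

∠[(j78)² + 32.1(j78) + 5329] = ∠[-755 + j2503.8] = 106.78°
∠T(j78) = −106.78° = -106.78°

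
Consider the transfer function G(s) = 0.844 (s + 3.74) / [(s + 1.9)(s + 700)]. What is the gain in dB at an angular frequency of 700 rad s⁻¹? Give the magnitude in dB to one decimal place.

|j700 + 3.74| = √(700² + 3.74²) = 700
|j700 + 1.9| = √(700² + 1.9²) = 700
|j700 + 700| = √(700² + 700²) = 989.9
|G(j700)| = 0.844 × 700 / (700 × 989.9) = 0.00085258
20 log₁₀(0.00085258) = -61.39 dB

-61.4 dB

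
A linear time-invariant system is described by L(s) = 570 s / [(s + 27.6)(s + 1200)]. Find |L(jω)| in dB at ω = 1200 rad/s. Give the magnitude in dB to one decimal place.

-9.5 dB

|j1200| = 1200
|j1200 + 27.6| = √(1200² + 27.6²) = 1200
|j1200 + 1200| = √(1200² + 1200²) = 1697
|L(j1200)| = 570 × 1200 / (1200 × 1697) = 0.33579
20 log₁₀(0.33579) = -9.48 dB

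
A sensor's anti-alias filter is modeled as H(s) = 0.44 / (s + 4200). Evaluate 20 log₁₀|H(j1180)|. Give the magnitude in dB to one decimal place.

|j1180 + 4200| = √(1180² + 4200²) = 4363
|H(j1180)| = 0.44 / 4363 = 0.00010086
20 log₁₀(0.00010086) = -79.93 dB

-79.9 dB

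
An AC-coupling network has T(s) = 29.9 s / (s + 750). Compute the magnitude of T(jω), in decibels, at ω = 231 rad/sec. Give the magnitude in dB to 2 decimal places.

|j231| = 231
|j231 + 750| = √(231² + 750²) = 784.8
|T(j231)| = 29.9 × 231 / 784.8 = 8.8012
20 log₁₀(8.8012) = 18.891 dB

18.89 dB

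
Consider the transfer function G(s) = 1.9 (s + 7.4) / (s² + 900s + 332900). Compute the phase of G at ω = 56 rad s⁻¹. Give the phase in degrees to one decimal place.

∠(j56 + 7.4) = arctan(56/7.4) = 82.47°
∠[(j56)² + 900(j56) + 332900] = ∠[3.2976e+05 + j50400] = 8.69°
∠G(j56) = 82.47° − 8.69° = 73.78°

73.8°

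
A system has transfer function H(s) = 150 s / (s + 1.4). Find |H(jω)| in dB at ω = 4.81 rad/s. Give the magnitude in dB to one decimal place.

|j4.81| = 4.81
|j4.81 + 1.4| = √(4.81² + 1.4²) = 5.01
|H(j4.81)| = 150 × 4.81 / 5.01 = 144.02
20 log₁₀(144.02) = 43.17 dB

43.2 dB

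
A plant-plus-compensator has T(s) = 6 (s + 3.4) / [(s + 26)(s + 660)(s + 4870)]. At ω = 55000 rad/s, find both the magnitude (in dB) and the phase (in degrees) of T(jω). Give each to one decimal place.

|T| = -174.1 dB, ∠T = -174.2°

|j55000 + 3.4| = √(55000² + 3.4²) = 5.5e+04
|j55000 + 26| = √(55000² + 26²) = 5.5e+04
|j55000 + 660| = √(55000² + 660²) = 5.5e+04
|j55000 + 4870| = √(55000² + 4870²) = 5.522e+04
|T(j55000)| = 6 × 5.5e+04 / (5.5e+04 × 5.5e+04 × 5.522e+04) = 1.9756e-09
20 log₁₀(1.9756e-09) = -174.09 dB
∠(j55000 + 3.4) = arctan(55000/3.4) = 90.00°
∠(j55000 + 26) = arctan(55000/26) = 89.97°
∠(j55000 + 660) = arctan(55000/660) = 89.31°
∠(j55000 + 4870) = arctan(55000/4870) = 84.94°
∠T(j55000) = 90.00° − (89.97° + 89.31° + 84.94°) = -174.23°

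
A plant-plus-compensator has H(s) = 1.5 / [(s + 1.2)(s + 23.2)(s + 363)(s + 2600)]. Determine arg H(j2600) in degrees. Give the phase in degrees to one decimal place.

∠(j2600 + 1.2) = arctan(2600/1.2) = 89.97°
∠(j2600 + 23.2) = arctan(2600/23.2) = 89.49°
∠(j2600 + 363) = arctan(2600/363) = 82.05°
∠(j2600 + 2600) = arctan(2600/2600) = 45.00°
∠H(j2600) = − (89.97° + 89.49° + 82.05° + 45.00°) = -306.51°

-306.5°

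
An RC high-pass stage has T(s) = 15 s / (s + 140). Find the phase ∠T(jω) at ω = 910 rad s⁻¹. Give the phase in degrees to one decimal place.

∠(j910) = 90.00°
∠(j910 + 140) = arctan(910/140) = 81.25°
∠T(j910) = 90.00° − 81.25° = 8.75°

8.7°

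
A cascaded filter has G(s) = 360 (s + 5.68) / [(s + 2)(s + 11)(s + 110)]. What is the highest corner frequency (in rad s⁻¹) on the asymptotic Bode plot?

Break frequencies occur at each pole and zero magnitude: 2 rad s⁻¹, 5.68 rad s⁻¹, 11 rad s⁻¹, 110 rad s⁻¹.
The highest is 110 rad s⁻¹.

110 rad s⁻¹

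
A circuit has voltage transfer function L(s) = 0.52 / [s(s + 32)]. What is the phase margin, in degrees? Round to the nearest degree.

Gain crossover: |L(jω)| = 1 at ω ≈ 0.0162 rad s⁻¹.
∠L(j0.0162) = −90° − arctan(0.0162/32) ≈ -90.03°
PM = 180° + (-90.03°) = 89.97°

90°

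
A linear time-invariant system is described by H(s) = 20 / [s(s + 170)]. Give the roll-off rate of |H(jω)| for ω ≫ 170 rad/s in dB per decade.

With 0 zeros and 2 poles, the high-frequency asymptotic slope is 20 × (0 − 2) = -40 dB/decade.

-40 dB/decade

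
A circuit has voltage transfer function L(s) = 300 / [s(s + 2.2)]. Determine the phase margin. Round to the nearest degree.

7°

Gain crossover: |L(jω)| = 1 at ω ≈ 17.3 rad/s.
∠L(j17.3) = −90° − arctan(17.3/2.2) ≈ -172.73°
PM = 180° + (-172.73°) = 7.27°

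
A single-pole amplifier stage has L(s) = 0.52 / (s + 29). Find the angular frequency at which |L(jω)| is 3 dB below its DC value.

29 rad/sec

For a single-pole low-pass, the −3 dB point is at the pole: ω = 29 rad/sec.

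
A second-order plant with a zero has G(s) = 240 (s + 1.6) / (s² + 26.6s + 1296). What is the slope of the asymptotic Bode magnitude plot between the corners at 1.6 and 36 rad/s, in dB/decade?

20 dB/decade

In this band the factors already past their corner are: zero at 1.6; net slope = 20 dB/decade.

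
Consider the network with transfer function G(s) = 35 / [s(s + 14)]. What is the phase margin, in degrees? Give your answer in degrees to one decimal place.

80.0°

Gain crossover: |G(jω)| = 1 at ω ≈ 2.46 rad/s.
∠G(j2.46) = −90° − arctan(2.46/14) ≈ -99.97°
PM = 180° + (-99.97°) = 80.03°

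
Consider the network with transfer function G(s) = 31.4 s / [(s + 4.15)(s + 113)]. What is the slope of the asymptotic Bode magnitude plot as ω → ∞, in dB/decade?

With 1 zero and 2 poles, the high-frequency asymptotic slope is 20 × (1 − 2) = -20 dB/decade.

-20 dB/decade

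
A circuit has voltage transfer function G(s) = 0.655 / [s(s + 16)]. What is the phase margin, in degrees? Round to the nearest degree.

90°

Gain crossover: |G(jω)| = 1 at ω ≈ 0.0409 rad/sec.
∠G(j0.0409) = −90° − arctan(0.0409/16) ≈ -90.15°
PM = 180° + (-90.15°) = 89.85°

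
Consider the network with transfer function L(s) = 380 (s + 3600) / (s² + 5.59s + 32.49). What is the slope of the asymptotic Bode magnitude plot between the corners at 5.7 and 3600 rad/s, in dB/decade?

-40 dB/decade

In this band the factors already past their corner are: complex pole pair at ωₙ ≈ 5.7; net slope = -40 dB/decade.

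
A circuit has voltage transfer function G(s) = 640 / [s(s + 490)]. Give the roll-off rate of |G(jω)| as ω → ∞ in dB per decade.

With 0 zeros and 2 poles, the high-frequency asymptotic slope is 20 × (0 − 2) = -40 dB/decade.

-40 dB/decade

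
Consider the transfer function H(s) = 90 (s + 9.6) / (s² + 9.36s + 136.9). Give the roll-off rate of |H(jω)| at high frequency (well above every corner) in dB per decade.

-20 dB/decade

With 1 zero and 2 poles, the high-frequency asymptotic slope is 20 × (1 − 2) = -20 dB/decade.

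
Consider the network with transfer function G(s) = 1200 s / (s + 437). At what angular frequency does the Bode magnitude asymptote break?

The single real pole at s = −437 gives a corner at ω = 437 rad/sec.

437 rad/sec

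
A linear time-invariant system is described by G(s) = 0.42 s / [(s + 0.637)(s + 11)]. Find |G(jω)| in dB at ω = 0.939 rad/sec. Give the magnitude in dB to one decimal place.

-30.0 dB

|j0.939| = 0.939
|j0.939 + 0.637| = √(0.939² + 0.637²) = 1.135
|j0.939 + 11| = √(0.939² + 11²) = 11.04
|G(j0.939)| = 0.42 × 0.939 / (1.135 × 11.04) = 0.031483
20 log₁₀(0.031483) = -30.04 dB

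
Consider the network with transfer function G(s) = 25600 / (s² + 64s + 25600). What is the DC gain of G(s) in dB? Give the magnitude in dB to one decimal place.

0.0 dB

G(0) = 25600 / 25600 = 1
20 log₁₀(1) = 0.00 dB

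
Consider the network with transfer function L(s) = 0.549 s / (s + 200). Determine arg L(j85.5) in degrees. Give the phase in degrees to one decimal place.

66.9°

∠(j85.5) = 90.00°
∠(j85.5 + 200) = arctan(85.5/200) = 23.15°
∠L(j85.5) = 90.00° − 23.15° = 66.85°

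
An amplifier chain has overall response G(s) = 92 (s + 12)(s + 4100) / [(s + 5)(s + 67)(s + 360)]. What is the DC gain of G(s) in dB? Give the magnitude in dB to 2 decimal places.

G(0) = 92 × 12 × 4100 / (5 × 67 × 360) = 37.532
20 log₁₀(37.532) = 31.488 dB

31.49 dB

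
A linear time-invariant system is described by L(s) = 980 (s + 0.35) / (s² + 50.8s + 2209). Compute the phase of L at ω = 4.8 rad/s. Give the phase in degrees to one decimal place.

∠(j4.8 + 0.35) = arctan(4.8/0.35) = 85.83°
∠[(j4.8)² + 50.8(j4.8) + 2209] = ∠[2186 + j243.84] = 6.36°
∠L(j4.8) = 85.83° − 6.36° = 79.46°

79.5 deg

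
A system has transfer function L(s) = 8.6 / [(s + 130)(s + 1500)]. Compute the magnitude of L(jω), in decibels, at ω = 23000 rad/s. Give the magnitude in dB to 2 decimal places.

-155.80 dB

|j23000 + 130| = √(23000² + 130²) = 2.3e+04
|j23000 + 1500| = √(23000² + 1500²) = 2.305e+04
|L(j23000)| = 8.6 / (2.3e+04 × 2.305e+04) = 1.6222e-08
20 log₁₀(1.6222e-08) = -155.798 dB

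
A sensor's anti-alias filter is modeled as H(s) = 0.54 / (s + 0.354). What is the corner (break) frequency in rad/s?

0.354 rad/s

The single real pole at s = −0.354 gives a corner at ω = 0.354 rad/s.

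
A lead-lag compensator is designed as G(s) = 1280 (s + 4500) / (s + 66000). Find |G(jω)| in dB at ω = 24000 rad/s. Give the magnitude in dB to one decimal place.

53.0 dB

|j24000 + 4500| = √(24000² + 4500²) = 2.442e+04
|j24000 + 66000| = √(24000² + 66000²) = 7.023e+04
|G(j24000)| = 1280 × 2.442e+04 / 7.023e+04 = 445.05
20 log₁₀(445.05) = 52.97 dB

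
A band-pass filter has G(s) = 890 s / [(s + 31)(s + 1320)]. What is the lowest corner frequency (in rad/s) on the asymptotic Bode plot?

Break frequencies occur at each pole and zero magnitude: 31 rad/s, 1320 rad/s.
The lowest is 31 rad/s.

31 rad/s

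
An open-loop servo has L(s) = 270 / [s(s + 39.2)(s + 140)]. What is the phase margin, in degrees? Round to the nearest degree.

Gain crossover: |L(jω)| = 1 at ω ≈ 0.0492 rad/s.
∠L(j0.0492) = −90° − arctan(0.0492/39.2) − arctan(0.0492/140) ≈ -90.09°
PM = 180° + (-90.09°) = 89.91°

90°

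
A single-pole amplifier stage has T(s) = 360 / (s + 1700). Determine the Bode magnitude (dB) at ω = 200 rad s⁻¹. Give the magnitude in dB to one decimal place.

|j200 + 1700| = √(200² + 1700²) = 1712
|T(j200)| = 360 / 1712 = 0.21031
20 log₁₀(0.21031) = -13.54 dB

-13.5 dB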